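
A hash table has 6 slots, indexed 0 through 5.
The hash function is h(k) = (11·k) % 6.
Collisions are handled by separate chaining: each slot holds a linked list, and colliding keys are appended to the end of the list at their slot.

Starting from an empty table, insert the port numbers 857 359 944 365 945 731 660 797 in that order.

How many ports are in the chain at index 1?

857 -> bucket 1
359 -> bucket 1 (collision)
944 -> bucket 4
365 -> bucket 1 (collision)
945 -> bucket 3
731 -> bucket 1 (collision)
660 -> bucket 0
797 -> bucket 1 (collision)
Final buckets:
0: 660
1: 857 -> 359 -> 365 -> 731 -> 797
2: -
3: 945
4: 944
5: -

5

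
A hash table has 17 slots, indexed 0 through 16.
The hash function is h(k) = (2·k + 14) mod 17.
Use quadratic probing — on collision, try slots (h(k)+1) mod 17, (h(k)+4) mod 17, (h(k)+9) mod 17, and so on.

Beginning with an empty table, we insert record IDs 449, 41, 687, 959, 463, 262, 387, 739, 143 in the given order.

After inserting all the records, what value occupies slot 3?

449 hashes to 11; slot 11 is free => place at 11.
41 hashes to 11; 11 taken => place at 12.
687 hashes to 11; 11,12 taken => place at 15.
959 hashes to 11; 11,12,15 taken => place at 3.
463 hashes to 5; slot 5 is free => place at 5.
262 hashes to 11; 11,12,15,3 taken => place at 10.
387 hashes to 6; slot 6 is free => place at 6.
739 hashes to 13; slot 13 is free => place at 13.
143 hashes to 11; 11,12,15,3,10 taken => place at 2.
Table: [-, -, 143, 959, -, 463, 387, -, -, -, 262, 449, 41, 739, -, 687, -]

959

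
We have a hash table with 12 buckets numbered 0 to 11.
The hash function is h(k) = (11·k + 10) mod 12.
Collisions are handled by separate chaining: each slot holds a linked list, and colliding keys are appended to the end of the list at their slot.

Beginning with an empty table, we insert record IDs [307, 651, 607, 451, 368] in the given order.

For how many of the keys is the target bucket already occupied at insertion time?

307 -> bucket 3
651 -> bucket 7
607 -> bucket 3 (collision)
451 -> bucket 3 (collision)
368 -> bucket 2
Final buckets:
0: —
1: —
2: 368
3: 307 -> 607 -> 451
4: —
5: —
6: —
7: 651
8: —
9: —
10: —
11: —

2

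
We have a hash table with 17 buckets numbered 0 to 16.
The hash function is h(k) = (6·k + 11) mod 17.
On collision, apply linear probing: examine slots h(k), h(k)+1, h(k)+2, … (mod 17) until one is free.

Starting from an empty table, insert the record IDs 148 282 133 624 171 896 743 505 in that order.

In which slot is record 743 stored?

Insert 148: h=15, slot 15 empty -> index 15.
Insert 282: h=3, slot 3 empty -> index 3.
Insert 133: h=10, slot 10 empty -> index 10.
Insert 624: h=15, slot 15 occupied -> index 16.
Insert 171: h=0, slot 0 empty -> index 0.
Insert 896: h=15, slots 15,16,0 occupied -> index 1.
Insert 743: h=15, slots 15,16,0,1 occupied -> index 2.
Insert 505: h=15, slots 15,16,0,1,2,3 occupied -> index 4.
Table: [171, 896, 743, 282, 505, -, -, -, -, -, 133, -, -, -, -, 148, 624]

2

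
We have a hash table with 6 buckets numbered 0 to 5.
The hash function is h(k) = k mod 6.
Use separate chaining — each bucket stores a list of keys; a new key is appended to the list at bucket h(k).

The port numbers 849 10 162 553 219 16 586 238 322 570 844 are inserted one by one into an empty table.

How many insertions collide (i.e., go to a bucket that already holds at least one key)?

7

Insert 849: h=3, bucket 3 empty → new chain.
Insert 10: h=4, bucket 4 empty → new chain.
Insert 162: h=0, bucket 0 empty → new chain.
Insert 553: h=1, bucket 1 empty → new chain.
Insert 219: h=3, bucket 3 nonempty → append to chain.
Insert 16: h=4, bucket 4 nonempty → append to chain.
Insert 586: h=4, bucket 4 nonempty → append to chain.
Insert 238: h=4, bucket 4 nonempty → append to chain.
Insert 322: h=4, bucket 4 nonempty → append to chain.
Insert 570: h=0, bucket 0 nonempty → append to chain.
Insert 844: h=4, bucket 4 nonempty → append to chain.
Final buckets:
0: 162 -> 570
1: 553
2: ∅
3: 849 -> 219
4: 10 -> 16 -> 586 -> 238 -> 322 -> 844
5: ∅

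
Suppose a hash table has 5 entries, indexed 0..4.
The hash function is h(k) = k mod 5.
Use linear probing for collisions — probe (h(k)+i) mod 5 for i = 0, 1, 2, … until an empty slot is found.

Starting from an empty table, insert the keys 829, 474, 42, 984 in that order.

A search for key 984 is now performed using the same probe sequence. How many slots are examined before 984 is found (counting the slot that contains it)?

Insert 829: h=4, slot 4 empty → index 4.
Insert 474: h=4, slot 4 occupied → index 0.
Insert 42: h=2, slot 2 empty → index 2.
Insert 984: h=4, slots 4,0 occupied → index 1.
Table: [474, 984, 42, _, 829]
Lookup 984: h=4, probe 4,0,1 → found at 1.

3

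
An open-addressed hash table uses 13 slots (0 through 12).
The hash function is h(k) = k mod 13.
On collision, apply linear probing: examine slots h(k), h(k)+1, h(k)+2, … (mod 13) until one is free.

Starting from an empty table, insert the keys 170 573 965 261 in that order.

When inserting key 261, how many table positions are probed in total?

Insert 170: h=1, slot 1 empty -> index 1.
Insert 573: h=1, slot 1 occupied -> index 2.
Insert 965: h=3, slot 3 empty -> index 3.
Insert 261: h=1, slots 1,2,3 occupied -> index 4.
Table: [-, 170, 573, 965, 261, -, -, -, -, -, -, -, -]

4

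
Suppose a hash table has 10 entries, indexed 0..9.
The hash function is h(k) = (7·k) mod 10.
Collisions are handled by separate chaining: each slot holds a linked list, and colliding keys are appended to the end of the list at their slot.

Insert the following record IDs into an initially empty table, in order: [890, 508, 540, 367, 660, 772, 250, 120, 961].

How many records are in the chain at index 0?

Insert 890: h=0, bucket 0 empty → new chain.
Insert 508: h=6, bucket 6 empty → new chain.
Insert 540: h=0, bucket 0 nonempty → append to chain.
Insert 367: h=9, bucket 9 empty → new chain.
Insert 660: h=0, bucket 0 nonempty → append to chain.
Insert 772: h=4, bucket 4 empty → new chain.
Insert 250: h=0, bucket 0 nonempty → append to chain.
Insert 120: h=0, bucket 0 nonempty → append to chain.
Insert 961: h=7, bucket 7 empty → new chain.
Final buckets:
0: 890 -> 540 -> 660 -> 250 -> 120
1: -
2: -
3: -
4: 772
5: -
6: 508
7: 961
8: -
9: 367

5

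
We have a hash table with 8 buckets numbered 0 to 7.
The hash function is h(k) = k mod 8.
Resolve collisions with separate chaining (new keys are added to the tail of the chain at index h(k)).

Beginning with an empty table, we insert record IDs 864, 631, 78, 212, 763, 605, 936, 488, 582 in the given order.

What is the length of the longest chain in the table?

3

864 -> bucket 0
631 -> bucket 7
78 -> bucket 6
212 -> bucket 4
763 -> bucket 3
605 -> bucket 5
936 -> bucket 0 (collision)
488 -> bucket 0 (collision)
582 -> bucket 6 (collision)
Final buckets:
0: 864 -> 936 -> 488
1: .
2: .
3: 763
4: 212
5: 605
6: 78 -> 582
7: 631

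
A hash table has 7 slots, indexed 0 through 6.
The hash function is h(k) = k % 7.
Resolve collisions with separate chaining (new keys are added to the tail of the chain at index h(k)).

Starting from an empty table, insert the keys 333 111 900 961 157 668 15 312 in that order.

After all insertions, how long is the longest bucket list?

Insert 333: h=4, bucket 4 empty → new chain.
Insert 111: h=6, bucket 6 empty → new chain.
Insert 900: h=4, bucket 4 nonempty → append to chain.
Insert 961: h=2, bucket 2 empty → new chain.
Insert 157: h=3, bucket 3 empty → new chain.
Insert 668: h=3, bucket 3 nonempty → append to chain.
Insert 15: h=1, bucket 1 empty → new chain.
Insert 312: h=4, bucket 4 nonempty → append to chain.
Final buckets:
0: .
1: 15
2: 961
3: 157 -> 668
4: 333 -> 900 -> 312
5: .
6: 111

3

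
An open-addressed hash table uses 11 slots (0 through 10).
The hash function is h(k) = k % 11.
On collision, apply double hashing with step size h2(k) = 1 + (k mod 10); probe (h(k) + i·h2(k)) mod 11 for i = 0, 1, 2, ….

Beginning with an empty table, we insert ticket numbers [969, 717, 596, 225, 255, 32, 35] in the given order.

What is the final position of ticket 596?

9

969 hashes to 1; slot 1 is free → place at 1.
717 hashes to 2; slot 2 is free → place at 2.
596 hashes to 2, h2=7; 2 taken → place at 9.
225 hashes to 5; slot 5 is free → place at 5.
255 hashes to 2, h2=6; 2 taken → place at 8.
32 hashes to 10; slot 10 is free → place at 10.
35 hashes to 2, h2=6; 2,8 taken → place at 3.
Table: [-, 969, 717, 35, -, 225, -, -, 255, 596, 32]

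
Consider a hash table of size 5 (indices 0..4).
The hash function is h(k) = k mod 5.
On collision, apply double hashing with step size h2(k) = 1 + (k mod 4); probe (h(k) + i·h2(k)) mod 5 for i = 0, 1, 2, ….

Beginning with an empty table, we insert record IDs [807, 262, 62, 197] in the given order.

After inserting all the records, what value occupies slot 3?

Insert 807: h=2, slot 2 empty -> index 2.
Insert 262: h=2, h2=3, slot 2 occupied -> index 0.
Insert 62: h=2, h2=3, slots 2,0 occupied -> index 3.
Insert 197: h=2, h2=2, slot 2 occupied -> index 4.
Table: [262, -, 807, 62, 197]

62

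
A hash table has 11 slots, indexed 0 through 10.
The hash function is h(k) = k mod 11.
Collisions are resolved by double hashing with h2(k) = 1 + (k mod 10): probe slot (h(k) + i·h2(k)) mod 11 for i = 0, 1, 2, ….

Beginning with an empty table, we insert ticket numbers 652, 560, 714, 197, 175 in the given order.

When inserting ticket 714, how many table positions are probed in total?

2

Insert 652: h=3, slot 3 empty => index 3.
Insert 560: h=10, slot 10 empty => index 10.
Insert 714: h=10, h2=5, slot 10 occupied => index 4.
Insert 197: h=10, h2=8, slot 10 occupied => index 7.
Insert 175: h=10, h2=6, slot 10 occupied => index 5.
Table: [—, —, —, 652, 714, 175, —, 197, —, —, 560]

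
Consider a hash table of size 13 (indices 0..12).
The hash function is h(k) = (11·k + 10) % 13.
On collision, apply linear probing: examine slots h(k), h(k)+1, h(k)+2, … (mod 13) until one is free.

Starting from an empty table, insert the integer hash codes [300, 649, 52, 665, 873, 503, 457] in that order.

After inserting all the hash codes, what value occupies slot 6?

665

Insert 300: h=8, slot 8 empty → index 8.
Insert 649: h=12, slot 12 empty → index 12.
Insert 52: h=10, slot 10 empty → index 10.
Insert 665: h=6, slot 6 empty → index 6.
Insert 873: h=6, slot 6 occupied → index 7.
Insert 503: h=5, slot 5 empty → index 5.
Insert 457: h=6, slots 6,7,8 occupied → index 9.
Table: [—, —, —, —, —, 503, 665, 873, 300, 457, 52, —, 649]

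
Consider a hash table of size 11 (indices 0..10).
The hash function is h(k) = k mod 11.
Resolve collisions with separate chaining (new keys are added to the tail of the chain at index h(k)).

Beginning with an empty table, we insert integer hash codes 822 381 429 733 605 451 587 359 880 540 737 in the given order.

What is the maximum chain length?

5

822 -> bucket 8
381 -> bucket 7
429 -> bucket 0
733 -> bucket 7 (collision)
605 -> bucket 0 (collision)
451 -> bucket 0 (collision)
587 -> bucket 4
359 -> bucket 7 (collision)
880 -> bucket 0 (collision)
540 -> bucket 1
737 -> bucket 0 (collision)
Final buckets:
0: 429 -> 605 -> 451 -> 880 -> 737
1: 540
2: ∅
3: ∅
4: 587
5: ∅
6: ∅
7: 381 -> 733 -> 359
8: 822
9: ∅
10: ∅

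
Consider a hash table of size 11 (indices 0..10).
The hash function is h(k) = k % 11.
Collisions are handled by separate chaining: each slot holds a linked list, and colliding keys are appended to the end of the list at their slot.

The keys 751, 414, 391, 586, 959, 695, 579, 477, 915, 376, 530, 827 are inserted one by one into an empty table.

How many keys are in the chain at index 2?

751 -> bucket 3
414 -> bucket 7
391 -> bucket 6
586 -> bucket 3 (collision)
959 -> bucket 2
695 -> bucket 2 (collision)
579 -> bucket 7 (collision)
477 -> bucket 4
915 -> bucket 2 (collision)
376 -> bucket 2 (collision)
530 -> bucket 2 (collision)
827 -> bucket 2 (collision)
Final buckets:
0: .
1: .
2: 959 -> 695 -> 915 -> 376 -> 530 -> 827
3: 751 -> 586
4: 477
5: .
6: 391
7: 414 -> 579
8: .
9: .
10: .

6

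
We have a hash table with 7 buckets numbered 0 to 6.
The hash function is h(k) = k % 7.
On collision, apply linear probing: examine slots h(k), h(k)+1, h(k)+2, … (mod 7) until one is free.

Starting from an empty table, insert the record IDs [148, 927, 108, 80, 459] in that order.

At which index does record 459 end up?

Insert 148: h=1, slot 1 empty => index 1.
Insert 927: h=3, slot 3 empty => index 3.
Insert 108: h=3, slot 3 occupied => index 4.
Insert 80: h=3, slots 3,4 occupied => index 5.
Insert 459: h=4, slots 4,5 occupied => index 6.
Table: [∅, 148, ∅, 927, 108, 80, 459]

6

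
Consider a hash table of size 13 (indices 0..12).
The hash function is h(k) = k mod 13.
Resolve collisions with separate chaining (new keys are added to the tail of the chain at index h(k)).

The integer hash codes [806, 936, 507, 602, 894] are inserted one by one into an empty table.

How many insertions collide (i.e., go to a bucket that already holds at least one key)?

Insert 806: h=0, bucket 0 empty -> new chain.
Insert 936: h=0, bucket 0 nonempty -> append to chain.
Insert 507: h=0, bucket 0 nonempty -> append to chain.
Insert 602: h=4, bucket 4 empty -> new chain.
Insert 894: h=10, bucket 10 empty -> new chain.
Final buckets:
0: 806 -> 936 -> 507
1: _
2: _
3: _
4: 602
5: _
6: _
7: _
8: _
9: _
10: 894
11: _
12: _

2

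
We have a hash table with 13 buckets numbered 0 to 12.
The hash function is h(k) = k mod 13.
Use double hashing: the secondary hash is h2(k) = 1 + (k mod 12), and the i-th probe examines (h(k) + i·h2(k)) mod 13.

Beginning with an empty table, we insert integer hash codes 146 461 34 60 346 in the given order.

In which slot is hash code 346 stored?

4

146 hashes to 3; slot 3 is free → place at 3.
461 hashes to 6; slot 6 is free → place at 6.
34 hashes to 8; slot 8 is free → place at 8.
60 hashes to 8, h2=1; 8 taken → place at 9.
346 hashes to 8, h2=11; 8,6 taken → place at 4.
Table: [∅, ∅, ∅, 146, 346, ∅, 461, ∅, 34, 60, ∅, ∅, ∅]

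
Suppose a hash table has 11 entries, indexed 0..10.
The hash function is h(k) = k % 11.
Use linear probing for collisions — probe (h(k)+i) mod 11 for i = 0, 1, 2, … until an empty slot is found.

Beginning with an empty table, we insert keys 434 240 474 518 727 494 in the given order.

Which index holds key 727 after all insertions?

434 hashes to 5; slot 5 is free -> place at 5.
240 hashes to 9; slot 9 is free -> place at 9.
474 hashes to 1; slot 1 is free -> place at 1.
518 hashes to 1; 1 taken -> place at 2.
727 hashes to 1; 1,2 taken -> place at 3.
494 hashes to 10; slot 10 is free -> place at 10.
Table: [∅, 474, 518, 727, ∅, 434, ∅, ∅, ∅, 240, 494]

3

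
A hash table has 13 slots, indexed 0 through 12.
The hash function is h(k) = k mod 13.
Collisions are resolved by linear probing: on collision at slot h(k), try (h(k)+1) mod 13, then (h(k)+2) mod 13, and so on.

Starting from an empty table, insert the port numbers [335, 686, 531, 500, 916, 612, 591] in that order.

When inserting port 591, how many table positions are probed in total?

3

Insert 335: h=10, slot 10 empty → index 10.
Insert 686: h=10, slot 10 occupied → index 11.
Insert 531: h=11, slot 11 occupied → index 12.
Insert 500: h=6, slot 6 empty → index 6.
Insert 916: h=6, slot 6 occupied → index 7.
Insert 612: h=1, slot 1 empty → index 1.
Insert 591: h=6, slots 6,7 occupied → index 8.
Table: [-, 612, -, -, -, -, 500, 916, 591, -, 335, 686, 531]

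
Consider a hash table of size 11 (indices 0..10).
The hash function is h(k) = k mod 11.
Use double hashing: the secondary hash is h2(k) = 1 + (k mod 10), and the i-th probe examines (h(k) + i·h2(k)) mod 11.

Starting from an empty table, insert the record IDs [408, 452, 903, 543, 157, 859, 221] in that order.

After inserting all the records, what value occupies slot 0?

Insert 408: h=1, slot 1 empty => index 1.
Insert 452: h=1, h2=3, slot 1 occupied => index 4.
Insert 903: h=1, h2=4, slot 1 occupied => index 5.
Insert 543: h=4, h2=4, slot 4 occupied => index 8.
Insert 157: h=3, slot 3 empty => index 3.
Insert 859: h=1, h2=10, slot 1 occupied => index 0.
Insert 221: h=1, h2=2, slots 1,3,5 occupied => index 7.
Table: [859, 408, ∅, 157, 452, 903, ∅, 221, 543, ∅, ∅]

859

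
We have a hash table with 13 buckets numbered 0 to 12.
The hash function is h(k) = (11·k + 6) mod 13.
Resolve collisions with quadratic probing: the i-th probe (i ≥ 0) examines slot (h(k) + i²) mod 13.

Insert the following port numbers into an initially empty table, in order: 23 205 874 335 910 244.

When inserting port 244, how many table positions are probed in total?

4

Insert 23: h=12, slot 12 empty -> index 12.
Insert 205: h=12, slot 12 occupied -> index 0.
Insert 874: h=0, slot 0 occupied -> index 1.
Insert 335: h=12, slots 12,0 occupied -> index 3.
Insert 910: h=6, slot 6 empty -> index 6.
Insert 244: h=12, slots 12,0,3 occupied -> index 8.
Table: [205, 874, ∅, 335, ∅, ∅, 910, ∅, 244, ∅, ∅, ∅, 23]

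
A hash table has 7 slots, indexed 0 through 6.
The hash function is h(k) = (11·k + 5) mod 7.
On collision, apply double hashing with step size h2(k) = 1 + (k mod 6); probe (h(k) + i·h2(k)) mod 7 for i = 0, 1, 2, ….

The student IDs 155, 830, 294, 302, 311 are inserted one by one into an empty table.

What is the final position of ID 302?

Insert 155: h=2, slot 2 empty -> index 2.
Insert 830: h=0, slot 0 empty -> index 0.
Insert 294: h=5, slot 5 empty -> index 5.
Insert 302: h=2, h2=3, slots 2,5 occupied -> index 1.
Insert 311: h=3, slot 3 empty -> index 3.
Table: [830, 302, 155, 311, -, 294, -]

1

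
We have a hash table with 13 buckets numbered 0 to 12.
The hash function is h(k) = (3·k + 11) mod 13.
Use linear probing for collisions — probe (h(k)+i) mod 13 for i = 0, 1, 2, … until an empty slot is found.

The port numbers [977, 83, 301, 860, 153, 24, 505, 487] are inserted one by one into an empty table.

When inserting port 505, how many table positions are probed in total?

4

Insert 977: h=4, slot 4 empty => index 4.
Insert 83: h=0, slot 0 empty => index 0.
Insert 301: h=4, slot 4 occupied => index 5.
Insert 860: h=4, slots 4,5 occupied => index 6.
Insert 153: h=2, slot 2 empty => index 2.
Insert 24: h=5, slots 5,6 occupied => index 7.
Insert 505: h=5, slots 5,6,7 occupied => index 8.
Insert 487: h=3, slot 3 empty => index 3.
Table: [83, ∅, 153, 487, 977, 301, 860, 24, 505, ∅, ∅, ∅, ∅]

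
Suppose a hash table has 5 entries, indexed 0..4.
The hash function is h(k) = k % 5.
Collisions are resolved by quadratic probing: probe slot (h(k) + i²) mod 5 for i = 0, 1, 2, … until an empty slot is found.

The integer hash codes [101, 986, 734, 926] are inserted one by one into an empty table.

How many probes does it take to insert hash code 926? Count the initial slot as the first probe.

3

101 hashes to 1; slot 1 is free -> place at 1.
986 hashes to 1; 1 taken -> place at 2.
734 hashes to 4; slot 4 is free -> place at 4.
926 hashes to 1; 1,2 taken -> place at 0.
Table: [926, 101, 986, _, 734]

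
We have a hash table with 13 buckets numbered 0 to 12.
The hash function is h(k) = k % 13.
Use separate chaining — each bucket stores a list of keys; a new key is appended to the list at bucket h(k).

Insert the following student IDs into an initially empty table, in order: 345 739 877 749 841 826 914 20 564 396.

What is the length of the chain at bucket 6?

2

Insert 345: h=7, bucket 7 empty -> new chain.
Insert 739: h=11, bucket 11 empty -> new chain.
Insert 877: h=6, bucket 6 empty -> new chain.
Insert 749: h=8, bucket 8 empty -> new chain.
Insert 841: h=9, bucket 9 empty -> new chain.
Insert 826: h=7, bucket 7 nonempty -> append to chain.
Insert 914: h=4, bucket 4 empty -> new chain.
Insert 20: h=7, bucket 7 nonempty -> append to chain.
Insert 564: h=5, bucket 5 empty -> new chain.
Insert 396: h=6, bucket 6 nonempty -> append to chain.
Final buckets:
0: -
1: -
2: -
3: -
4: 914
5: 564
6: 877 -> 396
7: 345 -> 826 -> 20
8: 749
9: 841
10: -
11: 739
12: -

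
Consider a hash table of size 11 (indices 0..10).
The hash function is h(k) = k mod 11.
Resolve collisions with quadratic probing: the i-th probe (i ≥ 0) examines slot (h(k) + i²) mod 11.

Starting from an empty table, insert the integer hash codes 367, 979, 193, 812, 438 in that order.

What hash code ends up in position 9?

367: h=4 => slot 4
979: h=0 => slot 0
193: h=6 => slot 6
812: h=9 => slot 9
438: h=9, probe 9,10 => slot 10
Table: [979, ., ., ., 367, ., 193, ., ., 812, 438]

812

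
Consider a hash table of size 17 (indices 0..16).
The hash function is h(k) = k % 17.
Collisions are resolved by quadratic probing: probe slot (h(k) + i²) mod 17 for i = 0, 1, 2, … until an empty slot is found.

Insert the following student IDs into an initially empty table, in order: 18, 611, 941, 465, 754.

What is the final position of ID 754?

18: h=1 -> slot 1
611: h=16 -> slot 16
941: h=6 -> slot 6
465: h=6, probe 6,7 -> slot 7
754: h=6, probe 6,7,10 -> slot 10
Table: [_, 18, _, _, _, _, 941, 465, _, _, 754, _, _, _, _, _, 611]

10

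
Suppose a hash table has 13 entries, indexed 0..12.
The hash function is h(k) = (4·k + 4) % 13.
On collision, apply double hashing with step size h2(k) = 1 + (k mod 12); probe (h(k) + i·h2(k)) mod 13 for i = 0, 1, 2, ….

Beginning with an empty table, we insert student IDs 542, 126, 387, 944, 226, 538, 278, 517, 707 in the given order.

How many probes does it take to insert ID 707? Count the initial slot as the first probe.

6

Insert 542: h=1, slot 1 empty => index 1.
Insert 126: h=1, h2=7, slot 1 occupied => index 8.
Insert 387: h=5, slot 5 empty => index 5.
Insert 944: h=10, slot 10 empty => index 10.
Insert 226: h=11, slot 11 empty => index 11.
Insert 538: h=11, h2=11, slot 11 occupied => index 9.
Insert 278: h=11, h2=3, slots 11,1 occupied => index 4.
Insert 517: h=5, h2=2, slot 5 occupied => index 7.
Insert 707: h=11, h2=12, slots 11,10,9,8,7 occupied => index 6.
Table: [-, 542, -, -, 278, 387, 707, 517, 126, 538, 944, 226, -]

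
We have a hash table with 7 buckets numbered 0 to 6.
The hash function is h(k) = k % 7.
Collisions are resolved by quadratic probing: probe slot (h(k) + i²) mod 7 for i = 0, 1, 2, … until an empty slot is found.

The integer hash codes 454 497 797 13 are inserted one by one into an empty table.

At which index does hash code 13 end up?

Insert 454: h=6, slot 6 empty → index 6.
Insert 497: h=0, slot 0 empty → index 0.
Insert 797: h=6, slots 6,0 occupied → index 3.
Insert 13: h=6, slots 6,0,3 occupied → index 1.
Table: [497, 13, -, 797, -, -, 454]

1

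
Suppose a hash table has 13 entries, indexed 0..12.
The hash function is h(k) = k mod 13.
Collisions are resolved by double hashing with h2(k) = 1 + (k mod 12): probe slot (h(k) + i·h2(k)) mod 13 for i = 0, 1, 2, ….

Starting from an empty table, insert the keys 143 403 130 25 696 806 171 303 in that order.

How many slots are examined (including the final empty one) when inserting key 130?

2

Insert 143: h=0, slot 0 empty → index 0.
Insert 403: h=0, h2=8, slot 0 occupied → index 8.
Insert 130: h=0, h2=11, slot 0 occupied → index 11.
Insert 25: h=12, slot 12 empty → index 12.
Insert 696: h=7, slot 7 empty → index 7.
Insert 806: h=0, h2=3, slot 0 occupied → index 3.
Insert 171: h=2, slot 2 empty → index 2.
Insert 303: h=4, slot 4 empty → index 4.
Table: [143, -, 171, 806, 303, -, -, 696, 403, -, -, 130, 25]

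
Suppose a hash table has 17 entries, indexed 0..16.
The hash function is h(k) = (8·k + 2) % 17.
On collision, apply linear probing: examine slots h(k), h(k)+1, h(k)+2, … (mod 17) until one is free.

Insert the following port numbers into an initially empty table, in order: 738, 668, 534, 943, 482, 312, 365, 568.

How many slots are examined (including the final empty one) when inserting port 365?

738: h=7 → slot 7
668: h=8 → slot 8
534: h=7, probe 7,8,9 → slot 9
943: h=15 → slot 15
482: h=16 → slot 16
312: h=16, probe 16,0 → slot 0
365: h=15, probe 15,16,0,1 → slot 1
568: h=7, probe 7,8,9,10 → slot 10
Table: [312, 365, ., ., ., ., ., 738, 668, 534, 568, ., ., ., ., 943, 482]

4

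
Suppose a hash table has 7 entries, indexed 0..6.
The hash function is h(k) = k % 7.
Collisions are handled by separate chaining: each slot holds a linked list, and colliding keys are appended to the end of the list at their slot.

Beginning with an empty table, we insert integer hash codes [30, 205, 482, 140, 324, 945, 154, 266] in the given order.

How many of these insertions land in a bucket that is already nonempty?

5

30 → bucket 2
205 → bucket 2 (collision)
482 → bucket 6
140 → bucket 0
324 → bucket 2 (collision)
945 → bucket 0 (collision)
154 → bucket 0 (collision)
266 → bucket 0 (collision)
Final buckets:
0: 140 -> 945 -> 154 -> 266
1: -
2: 30 -> 205 -> 324
3: -
4: -
5: -
6: 482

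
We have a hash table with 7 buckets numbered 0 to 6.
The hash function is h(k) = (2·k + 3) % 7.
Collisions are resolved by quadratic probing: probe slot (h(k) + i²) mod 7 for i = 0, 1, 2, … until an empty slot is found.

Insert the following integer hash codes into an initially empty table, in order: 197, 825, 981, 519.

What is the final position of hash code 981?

6

197 hashes to 5; slot 5 is free => place at 5.
825 hashes to 1; slot 1 is free => place at 1.
981 hashes to 5; 5 taken => place at 6.
519 hashes to 5; 5,6 taken => place at 2.
Table: [-, 825, 519, -, -, 197, 981]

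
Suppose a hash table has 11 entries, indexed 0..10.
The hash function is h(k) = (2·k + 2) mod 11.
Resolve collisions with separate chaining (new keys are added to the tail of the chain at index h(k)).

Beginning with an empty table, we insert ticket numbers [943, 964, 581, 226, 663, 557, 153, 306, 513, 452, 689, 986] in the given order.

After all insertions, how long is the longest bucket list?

Insert 943: h=7, bucket 7 empty → new chain.
Insert 964: h=5, bucket 5 empty → new chain.
Insert 581: h=9, bucket 9 empty → new chain.
Insert 226: h=3, bucket 3 empty → new chain.
Insert 663: h=8, bucket 8 empty → new chain.
Insert 557: h=5, bucket 5 nonempty → append to chain.
Insert 153: h=0, bucket 0 empty → new chain.
Insert 306: h=9, bucket 9 nonempty → append to chain.
Insert 513: h=5, bucket 5 nonempty → append to chain.
Insert 452: h=4, bucket 4 empty → new chain.
Insert 689: h=5, bucket 5 nonempty → append to chain.
Insert 986: h=5, bucket 5 nonempty → append to chain.
Final buckets:
0: 153
1: ∅
2: ∅
3: 226
4: 452
5: 964 -> 557 -> 513 -> 689 -> 986
6: ∅
7: 943
8: 663
9: 581 -> 306
10: ∅

5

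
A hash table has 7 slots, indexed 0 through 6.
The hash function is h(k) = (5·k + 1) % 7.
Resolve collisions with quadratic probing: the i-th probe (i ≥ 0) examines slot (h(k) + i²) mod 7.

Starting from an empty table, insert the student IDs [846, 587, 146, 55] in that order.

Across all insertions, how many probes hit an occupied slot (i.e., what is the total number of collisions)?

6

846 hashes to 3; slot 3 is free => place at 3.
587 hashes to 3; 3 taken => place at 4.
146 hashes to 3; 3,4 taken => place at 0.
55 hashes to 3; 3,4,0 taken => place at 5.
Table: [146, _, _, 846, 587, 55, _]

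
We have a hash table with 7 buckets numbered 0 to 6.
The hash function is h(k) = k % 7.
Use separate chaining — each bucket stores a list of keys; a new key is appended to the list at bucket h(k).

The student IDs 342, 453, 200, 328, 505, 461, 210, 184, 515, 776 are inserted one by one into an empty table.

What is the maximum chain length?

4

Insert 342: h=6, bucket 6 empty -> new chain.
Insert 453: h=5, bucket 5 empty -> new chain.
Insert 200: h=4, bucket 4 empty -> new chain.
Insert 328: h=6, bucket 6 nonempty -> append to chain.
Insert 505: h=1, bucket 1 empty -> new chain.
Insert 461: h=6, bucket 6 nonempty -> append to chain.
Insert 210: h=0, bucket 0 empty -> new chain.
Insert 184: h=2, bucket 2 empty -> new chain.
Insert 515: h=4, bucket 4 nonempty -> append to chain.
Insert 776: h=6, bucket 6 nonempty -> append to chain.
Final buckets:
0: 210
1: 505
2: 184
3: -
4: 200 -> 515
5: 453
6: 342 -> 328 -> 461 -> 776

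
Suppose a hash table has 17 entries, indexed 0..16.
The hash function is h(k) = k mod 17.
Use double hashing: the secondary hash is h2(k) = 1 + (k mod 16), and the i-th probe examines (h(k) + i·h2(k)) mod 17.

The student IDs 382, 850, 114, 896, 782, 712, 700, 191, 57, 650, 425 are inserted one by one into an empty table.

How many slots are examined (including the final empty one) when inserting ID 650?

3

382 hashes to 8; slot 8 is free → place at 8.
850 hashes to 0; slot 0 is free → place at 0.
114 hashes to 12; slot 12 is free → place at 12.
896 hashes to 12, h2=1; 12 taken → place at 13.
782 hashes to 0, h2=15; 0 taken → place at 15.
712 hashes to 15, h2=9; 15 taken → place at 7.
700 hashes to 3; slot 3 is free → place at 3.
191 hashes to 4; slot 4 is free → place at 4.
57 hashes to 6; slot 6 is free → place at 6.
650 hashes to 4, h2=11; 4,15 taken → place at 9.
425 hashes to 0, h2=10; 0 taken → place at 10.
Table: [850, _, _, 700, 191, _, 57, 712, 382, 650, 425, _, 114, 896, _, 782, _]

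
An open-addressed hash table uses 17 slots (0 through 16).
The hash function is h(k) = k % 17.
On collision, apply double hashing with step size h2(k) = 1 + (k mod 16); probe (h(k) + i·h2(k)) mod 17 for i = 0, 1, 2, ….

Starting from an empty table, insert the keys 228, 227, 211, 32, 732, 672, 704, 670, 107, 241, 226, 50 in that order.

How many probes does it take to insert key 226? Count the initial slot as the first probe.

4

Insert 228: h=7, slot 7 empty -> index 7.
Insert 227: h=6, slot 6 empty -> index 6.
Insert 211: h=7, h2=4, slot 7 occupied -> index 11.
Insert 32: h=15, slot 15 empty -> index 15.
Insert 732: h=1, slot 1 empty -> index 1.
Insert 672: h=9, slot 9 empty -> index 9.
Insert 704: h=7, h2=1, slot 7 occupied -> index 8.
Insert 670: h=7, h2=15, slot 7 occupied -> index 5.
Insert 107: h=5, h2=12, slot 5 occupied -> index 0.
Insert 241: h=3, slot 3 empty -> index 3.
Insert 226: h=5, h2=3, slots 5,8,11 occupied -> index 14.
Insert 50: h=16, slot 16 empty -> index 16.
Table: [107, 732, —, 241, —, 670, 227, 228, 704, 672, —, 211, —, —, 226, 32, 50]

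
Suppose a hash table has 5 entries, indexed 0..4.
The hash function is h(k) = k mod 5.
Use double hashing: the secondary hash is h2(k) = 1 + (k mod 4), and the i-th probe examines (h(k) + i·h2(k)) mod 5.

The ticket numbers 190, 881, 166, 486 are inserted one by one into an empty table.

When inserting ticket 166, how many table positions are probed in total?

2

Insert 190: h=0, slot 0 empty → index 0.
Insert 881: h=1, slot 1 empty → index 1.
Insert 166: h=1, h2=3, slot 1 occupied → index 4.
Insert 486: h=1, h2=3, slots 1,4 occupied → index 2.
Table: [190, 881, 486, ∅, 166]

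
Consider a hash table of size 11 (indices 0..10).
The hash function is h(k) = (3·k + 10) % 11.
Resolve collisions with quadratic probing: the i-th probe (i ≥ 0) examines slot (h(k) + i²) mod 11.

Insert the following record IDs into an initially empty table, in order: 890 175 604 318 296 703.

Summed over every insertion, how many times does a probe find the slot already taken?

890: h=7 => slot 7
175: h=7, probe 7,8 => slot 8
604: h=7, probe 7,8,0 => slot 0
318: h=7, probe 7,8,0,5 => slot 5
296: h=7, probe 7,8,0,5,1 => slot 1
703: h=7, probe 7,8,0,5,1,10 => slot 10
Table: [604, 296, —, —, —, 318, —, 890, 175, —, 703]

15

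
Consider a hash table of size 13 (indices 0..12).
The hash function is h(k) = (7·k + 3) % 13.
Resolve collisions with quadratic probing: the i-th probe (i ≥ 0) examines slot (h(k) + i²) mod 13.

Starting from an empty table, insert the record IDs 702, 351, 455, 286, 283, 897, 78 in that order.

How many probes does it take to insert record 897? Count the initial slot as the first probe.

702 hashes to 3; slot 3 is free => place at 3.
351 hashes to 3; 3 taken => place at 4.
455 hashes to 3; 3,4 taken => place at 7.
286 hashes to 3; 3,4,7 taken => place at 12.
283 hashes to 8; slot 8 is free => place at 8.
897 hashes to 3; 3,4,7,12 taken => place at 6.
78 hashes to 3; 3,4,7,12,6 taken => place at 2.
Table: [∅, ∅, 78, 702, 351, ∅, 897, 455, 283, ∅, ∅, ∅, 286]

5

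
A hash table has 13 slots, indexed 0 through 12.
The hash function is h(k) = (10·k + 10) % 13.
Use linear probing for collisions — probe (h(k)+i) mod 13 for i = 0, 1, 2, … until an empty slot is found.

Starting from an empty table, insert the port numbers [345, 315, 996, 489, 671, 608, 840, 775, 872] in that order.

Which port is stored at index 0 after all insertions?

345: h=2 -> slot 2
315: h=1 -> slot 1
996: h=12 -> slot 12
489: h=12, probe 12,0 -> slot 0
671: h=12, probe 12,0,1,2,3 -> slot 3
608: h=6 -> slot 6
840: h=12, probe 12,0,1,2,3,4 -> slot 4
775: h=12, probe 12,0,1,2,3,4,5 -> slot 5
872: h=7 -> slot 7
Table: [489, 315, 345, 671, 840, 775, 608, 872, _, _, _, _, 996]

489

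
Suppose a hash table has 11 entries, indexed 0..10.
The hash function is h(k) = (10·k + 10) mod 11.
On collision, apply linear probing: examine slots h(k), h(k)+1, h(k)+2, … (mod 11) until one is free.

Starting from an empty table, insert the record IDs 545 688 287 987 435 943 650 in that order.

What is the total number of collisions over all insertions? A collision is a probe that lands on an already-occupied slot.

545: h=4 -> slot 4
688: h=4, probe 4,5 -> slot 5
287: h=9 -> slot 9
987: h=2 -> slot 2
435: h=4, probe 4,5,6 -> slot 6
943: h=2, probe 2,3 -> slot 3
650: h=9, probe 9,10 -> slot 10
Table: [., ., 987, 943, 545, 688, 435, ., ., 287, 650]

5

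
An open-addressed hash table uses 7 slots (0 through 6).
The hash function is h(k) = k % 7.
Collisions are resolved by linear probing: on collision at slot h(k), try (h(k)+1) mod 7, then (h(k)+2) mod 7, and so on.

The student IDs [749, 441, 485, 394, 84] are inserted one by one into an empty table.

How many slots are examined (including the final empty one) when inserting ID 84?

749 hashes to 0; slot 0 is free -> place at 0.
441 hashes to 0; 0 taken -> place at 1.
485 hashes to 2; slot 2 is free -> place at 2.
394 hashes to 2; 2 taken -> place at 3.
84 hashes to 0; 0,1,2,3 taken -> place at 4.
Table: [749, 441, 485, 394, 84, ., .]

5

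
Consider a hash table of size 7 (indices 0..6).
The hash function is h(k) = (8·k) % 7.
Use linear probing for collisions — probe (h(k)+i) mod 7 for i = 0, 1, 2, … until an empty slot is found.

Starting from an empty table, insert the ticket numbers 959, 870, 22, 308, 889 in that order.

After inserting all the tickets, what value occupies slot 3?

959 hashes to 0; slot 0 is free -> place at 0.
870 hashes to 2; slot 2 is free -> place at 2.
22 hashes to 1; slot 1 is free -> place at 1.
308 hashes to 0; 0,1,2 taken -> place at 3.
889 hashes to 0; 0,1,2,3 taken -> place at 4.
Table: [959, 22, 870, 308, 889, -, -]

308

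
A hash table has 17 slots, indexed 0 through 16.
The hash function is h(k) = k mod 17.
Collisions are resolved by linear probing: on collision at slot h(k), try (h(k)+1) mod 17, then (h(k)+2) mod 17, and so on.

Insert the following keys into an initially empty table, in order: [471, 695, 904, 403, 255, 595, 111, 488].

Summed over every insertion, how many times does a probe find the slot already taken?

4

Insert 471: h=12, slot 12 empty => index 12.
Insert 695: h=15, slot 15 empty => index 15.
Insert 904: h=3, slot 3 empty => index 3.
Insert 403: h=12, slot 12 occupied => index 13.
Insert 255: h=0, slot 0 empty => index 0.
Insert 595: h=0, slot 0 occupied => index 1.
Insert 111: h=9, slot 9 empty => index 9.
Insert 488: h=12, slots 12,13 occupied => index 14.
Table: [255, 595, —, 904, —, —, —, —, —, 111, —, —, 471, 403, 488, 695, —]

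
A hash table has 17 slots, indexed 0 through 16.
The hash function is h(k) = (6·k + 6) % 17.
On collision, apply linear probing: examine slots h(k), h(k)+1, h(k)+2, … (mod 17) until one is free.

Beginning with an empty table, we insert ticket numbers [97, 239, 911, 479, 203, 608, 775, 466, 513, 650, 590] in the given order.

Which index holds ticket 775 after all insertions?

97: h=10 -> slot 10
239: h=12 -> slot 12
911: h=15 -> slot 15
479: h=7 -> slot 7
203: h=0 -> slot 0
608: h=16 -> slot 16
775: h=15, probe 15,16,0,1 -> slot 1
466: h=14 -> slot 14
513: h=7, probe 7,8 -> slot 8
650: h=13 -> slot 13
590: h=10, probe 10,11 -> slot 11
Table: [203, 775, —, —, —, —, —, 479, 513, —, 97, 590, 239, 650, 466, 911, 608]

1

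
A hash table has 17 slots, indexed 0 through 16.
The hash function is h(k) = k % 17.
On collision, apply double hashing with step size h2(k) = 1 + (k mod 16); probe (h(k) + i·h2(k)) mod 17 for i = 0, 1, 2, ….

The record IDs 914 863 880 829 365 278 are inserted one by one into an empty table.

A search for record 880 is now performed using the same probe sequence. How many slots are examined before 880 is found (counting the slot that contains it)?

914: h=13 → slot 13
863: h=13, h2=16, probe 13,12 → slot 12
880: h=13, h2=1, probe 13,14 → slot 14
829: h=13, h2=14, probe 13,10 → slot 10
365: h=8 → slot 8
278: h=6 → slot 6
Table: [-, -, -, -, -, -, 278, -, 365, -, 829, -, 863, 914, 880, -, -]
Lookup 880: h=13, h2=1, probe 13,14 → found at 14.

2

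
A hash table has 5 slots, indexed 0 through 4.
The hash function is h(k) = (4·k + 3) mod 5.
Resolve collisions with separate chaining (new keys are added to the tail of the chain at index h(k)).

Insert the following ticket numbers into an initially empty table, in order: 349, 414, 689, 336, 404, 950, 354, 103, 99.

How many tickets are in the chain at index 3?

1

349 → bucket 4
414 → bucket 4 (collision)
689 → bucket 4 (collision)
336 → bucket 2
404 → bucket 4 (collision)
950 → bucket 3
354 → bucket 4 (collision)
103 → bucket 0
99 → bucket 4 (collision)
Final buckets:
0: 103
1: ∅
2: 336
3: 950
4: 349 -> 414 -> 689 -> 404 -> 354 -> 99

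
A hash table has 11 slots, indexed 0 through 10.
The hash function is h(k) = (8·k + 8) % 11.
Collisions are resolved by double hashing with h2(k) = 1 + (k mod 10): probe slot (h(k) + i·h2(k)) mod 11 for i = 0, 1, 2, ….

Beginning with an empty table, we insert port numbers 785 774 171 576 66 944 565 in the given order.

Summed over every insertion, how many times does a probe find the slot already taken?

Insert 785: h=7, slot 7 empty => index 7.
Insert 774: h=7, h2=5, slot 7 occupied => index 1.
Insert 171: h=1, h2=2, slot 1 occupied => index 3.
Insert 576: h=7, h2=7, slots 7,3 occupied => index 10.
Insert 66: h=8, slot 8 empty => index 8.
Insert 944: h=3, h2=5, slots 3,8 occupied => index 2.
Insert 565: h=7, h2=6, slots 7,2,8,3 occupied => index 9.
Table: [∅, 774, 944, 171, ∅, ∅, ∅, 785, 66, 565, 576]

10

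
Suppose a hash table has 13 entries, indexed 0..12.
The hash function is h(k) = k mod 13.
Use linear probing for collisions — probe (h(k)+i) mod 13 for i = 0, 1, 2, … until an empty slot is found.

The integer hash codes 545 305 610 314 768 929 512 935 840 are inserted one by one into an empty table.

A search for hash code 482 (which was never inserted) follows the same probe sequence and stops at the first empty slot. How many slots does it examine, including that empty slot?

Insert 545: h=12, slot 12 empty -> index 12.
Insert 305: h=6, slot 6 empty -> index 6.
Insert 610: h=12, slot 12 occupied -> index 0.
Insert 314: h=2, slot 2 empty -> index 2.
Insert 768: h=1, slot 1 empty -> index 1.
Insert 929: h=6, slot 6 occupied -> index 7.
Insert 512: h=5, slot 5 empty -> index 5.
Insert 935: h=12, slots 12,0,1,2 occupied -> index 3.
Insert 840: h=8, slot 8 empty -> index 8.
Table: [610, 768, 314, 935, —, 512, 305, 929, 840, —, —, —, 545]
Lookup 482: h=1, probe 1,2,3,4 → slot 4 empty, not found.

4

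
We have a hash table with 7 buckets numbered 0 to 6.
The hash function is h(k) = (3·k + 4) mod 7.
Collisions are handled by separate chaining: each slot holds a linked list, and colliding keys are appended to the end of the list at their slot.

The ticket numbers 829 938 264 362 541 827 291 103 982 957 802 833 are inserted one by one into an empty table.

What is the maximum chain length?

Insert 829: h=6, bucket 6 empty -> new chain.
Insert 938: h=4, bucket 4 empty -> new chain.
Insert 264: h=5, bucket 5 empty -> new chain.
Insert 362: h=5, bucket 5 nonempty -> append to chain.
Insert 541: h=3, bucket 3 empty -> new chain.
Insert 827: h=0, bucket 0 empty -> new chain.
Insert 291: h=2, bucket 2 empty -> new chain.
Insert 103: h=5, bucket 5 nonempty -> append to chain.
Insert 982: h=3, bucket 3 nonempty -> append to chain.
Insert 957: h=5, bucket 5 nonempty -> append to chain.
Insert 802: h=2, bucket 2 nonempty -> append to chain.
Insert 833: h=4, bucket 4 nonempty -> append to chain.
Final buckets:
0: 827
1: ∅
2: 291 -> 802
3: 541 -> 982
4: 938 -> 833
5: 264 -> 362 -> 103 -> 957
6: 829

4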